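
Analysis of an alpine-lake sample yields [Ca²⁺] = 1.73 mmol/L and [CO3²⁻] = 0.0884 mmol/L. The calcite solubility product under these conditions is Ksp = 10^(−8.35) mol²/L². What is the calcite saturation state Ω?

Ω = 34.2

Ksp = 10^(−8.35) = 4.467×10^-9
Ω = [Ca²⁺][CO3²⁻]/Ksp = (1.73×10^-3)(0.0884×10^-3) / 4.467×10^-9 = 34.2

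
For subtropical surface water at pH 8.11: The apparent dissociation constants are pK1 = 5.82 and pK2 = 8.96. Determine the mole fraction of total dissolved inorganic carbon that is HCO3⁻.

α₁ = 1 / (1 + [H⁺]/K1 + K2/[H⁺]) = 1 / (1 + 10^-2.29 + 10^-0.85)
   = 1 / (1 + 0.0051286 + 0.14125) = 1/1.1464 = 0.8723

α₁ = 0.872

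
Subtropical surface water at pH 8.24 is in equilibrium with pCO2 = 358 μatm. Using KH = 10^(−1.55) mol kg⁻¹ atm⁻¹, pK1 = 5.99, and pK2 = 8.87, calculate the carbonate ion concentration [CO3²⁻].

[CO2*] = KH · pCO2 = 10^(−1.55) × 358×10^-6 = 1.009×10^-5 mol/kg
α₀ = 1/(1 + K1/[H⁺] + K1K2/[H⁺]²) = 1/(1 + 10^+2.25 + 10^+1.62) = 0.004535
DIC = [CO2*]/α₀ = 1.009×10^-5 / 0.004535 = 2.225 mmol/kg
[CO3²⁻] = α₂·DIC; α₂ = 0.1890, so [CO3²⁻] = 0.1890 × 2.225 = 0.421 mmol/kg

[CO3²⁻] = 0.421 mmol/kg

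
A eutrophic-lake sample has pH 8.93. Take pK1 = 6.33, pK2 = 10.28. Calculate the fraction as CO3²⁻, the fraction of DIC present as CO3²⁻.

α₂ = 1 / (1 + [H⁺]/K2 + [H⁺]²/(K1K2)) = 1 / (1 + 10^+1.35 + 10^-1.25)
   = 1 / (1 + 22.387 + 0.056234) = 1/23.443 = 0.04266

α₂ = 0.0427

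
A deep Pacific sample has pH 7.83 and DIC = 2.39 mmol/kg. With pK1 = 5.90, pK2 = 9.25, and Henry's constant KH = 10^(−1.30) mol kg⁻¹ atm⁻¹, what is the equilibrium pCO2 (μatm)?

pCO2 = 534 μatm

α₀ = 1 / (1 + K1/[H⁺] + K1K2/[H⁺]²) = 1 / (1 + 10^+1.93 + 10^+0.51)
   = 1 / (1 + 85.114 + 3.2359) = 1/89.350 = 0.01119
[CO2*] = α₀ × DIC = 0.01119 × 2.39 = 0.02675 mmol/kg
pCO2 = [CO2*]/KH = 2.675×10^-5 / 5.012×10^-2 = 534 μatm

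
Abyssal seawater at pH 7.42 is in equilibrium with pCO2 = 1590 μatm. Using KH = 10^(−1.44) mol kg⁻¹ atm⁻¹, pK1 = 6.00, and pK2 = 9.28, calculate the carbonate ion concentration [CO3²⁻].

[CO3²⁻] = 0.0210 mmol/kg

[CO2*] = KH · pCO2 = 10^(−1.44) × 1590×10^-6 = 5.773×10^-5 mol/kg
α₀ = 1/(1 + K1/[H⁺] + K1K2/[H⁺]²) = 1/(1 + 10^+1.42 + 10^-0.44) = 0.03615
DIC = [CO2*]/α₀ = 5.773×10^-5 / 0.03615 = 1.597 mmol/kg
[CO3²⁻] = α₂·DIC; α₂ = 0.01312, so [CO3²⁻] = 0.01312 × 1.597 = 0.0210 mmol/kg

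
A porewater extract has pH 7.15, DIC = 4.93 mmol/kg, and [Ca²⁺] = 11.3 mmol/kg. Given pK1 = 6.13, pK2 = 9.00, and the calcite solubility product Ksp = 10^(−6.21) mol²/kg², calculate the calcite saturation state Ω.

α₂ = 1 / (1 + [H⁺]/K2 + [H⁺]²/(K1K2)) = 1 / (1 + 10^+1.85 + 10^+0.83)
   = 1 / (1 + 70.795 + 6.7608) = 1/78.555 = 0.01273
[CO3²⁻] = α₂ × DIC = 0.01273 × 4.93 = 0.06276 mmol/kg
Ksp = 10^(−6.21) = 6.166×10^-7
Ω = [Ca²⁺][CO3²⁻]/Ksp = (11.3×10^-3)(6.276×10^-5) / 6.166×10^-7 = 1.15

Ω = 1.15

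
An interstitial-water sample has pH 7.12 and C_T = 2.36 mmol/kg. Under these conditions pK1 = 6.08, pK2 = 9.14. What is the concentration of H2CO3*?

α₀ = 1 / (1 + K1/[H⁺] + K1K2/[H⁺]²) = 1 / (1 + 10^+1.04 + 10^-0.98)
   = 1 / (1 + 10.965 + 0.10471) = 1/12.069 = 0.08285
[CO2*] = α₀ × DIC = 0.08285 × 2.36 = 0.196 mmol/kg

[CO2*] = 0.196 mmol/kg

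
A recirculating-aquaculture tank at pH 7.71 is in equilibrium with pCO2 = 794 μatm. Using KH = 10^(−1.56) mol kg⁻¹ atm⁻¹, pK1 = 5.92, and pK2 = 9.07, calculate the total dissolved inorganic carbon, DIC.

[CO2*] = KH · pCO2 = 10^(−1.56) × 794×10^-6 = 2.187×10^-5 mol/kg
α₀ = 1/(1 + K1/[H⁺] + K1K2/[H⁺]²) = 1/(1 + 10^+1.79 + 10^+0.43) = 0.01530
DIC = [CO2*]/α₀ = 2.187×10^-5 / 0.01530 = 1.43 mmol/kg

DIC = 1.43 mmol/kg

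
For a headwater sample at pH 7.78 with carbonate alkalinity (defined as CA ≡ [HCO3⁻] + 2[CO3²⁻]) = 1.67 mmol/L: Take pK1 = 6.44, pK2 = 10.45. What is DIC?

CA = [HCO3⁻] + 2[CO3²⁻] = (α₁ + 2α₂)·DIC
At pH 7.78: [H⁺]/K1 = 10^-1.34 = 0.045709, K2/[H⁺] = 10^-2.67 = 0.0021380
α₁ = 1/(1 + 0.045709 + 0.0021380) = 1/1.0478 = 0.9543; α₂ = α₁·K2/[H⁺] = 0.002040
α₁ + 2α₂ = 0.9584
DIC = CA / (α₁ + 2α₂) = 1.67 / 0.9584 = 1.74 mmol/L

DIC = 1.74 mmol/L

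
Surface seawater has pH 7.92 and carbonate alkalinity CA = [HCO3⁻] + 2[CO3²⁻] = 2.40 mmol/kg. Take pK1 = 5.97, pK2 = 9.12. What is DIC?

CA = [HCO3⁻] + 2[CO3²⁻] = (α₁ + 2α₂)·DIC
At pH 7.92: [H⁺]/K1 = 10^-1.95 = 0.011220, K2/[H⁺] = 10^-1.20 = 0.063096
α₁ = 1/(1 + 0.011220 + 0.063096) = 1/1.0743 = 0.9308; α₂ = α₁·K2/[H⁺] = 0.05873
α₁ + 2α₂ = 1.0483
DIC = CA / (α₁ + 2α₂) = 2.40 / 1.0483 = 2.29 mmol/kg

DIC = 2.29 mmol/kg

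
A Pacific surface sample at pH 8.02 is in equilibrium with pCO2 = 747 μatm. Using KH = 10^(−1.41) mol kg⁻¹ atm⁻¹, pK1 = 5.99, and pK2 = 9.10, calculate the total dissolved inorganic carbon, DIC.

DIC = 3.40 mmol/kg

[CO2*] = KH · pCO2 = 10^(−1.41) × 747×10^-6 = 2.906×10^-5 mol/kg
α₀ = 1/(1 + K1/[H⁺] + K1K2/[H⁺]²) = 1/(1 + 10^+2.03 + 10^+0.95) = 0.008542
DIC = [CO2*]/α₀ = 2.906×10^-5 / 0.008542 = 3.40 mmol/kg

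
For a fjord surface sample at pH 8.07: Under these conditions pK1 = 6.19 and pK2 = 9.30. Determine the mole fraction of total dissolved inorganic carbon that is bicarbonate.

α₁ = 1 / (1 + [H⁺]/K1 + K2/[H⁺]) = 1 / (1 + 10^-1.88 + 10^-1.23)
   = 1 / (1 + 0.013183 + 0.058884) = 1/1.0721 = 0.9328

α₁ = 0.933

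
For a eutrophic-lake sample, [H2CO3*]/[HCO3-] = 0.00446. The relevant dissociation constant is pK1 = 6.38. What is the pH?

From K1 = [H⁺][HCO3-]/[H2CO3*]:  pH = pK1 − log₁₀([H2CO3*]/[HCO3-])
log₁₀(0.00446) = -2.351
pH = 6.38 − (-2.351) = 8.73

pH = 8.73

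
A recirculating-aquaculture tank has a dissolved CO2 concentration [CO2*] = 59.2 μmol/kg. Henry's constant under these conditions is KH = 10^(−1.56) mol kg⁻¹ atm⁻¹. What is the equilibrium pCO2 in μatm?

pCO2 = 2150 μatm

KH = 10^(−1.56) = 2.754×10^-2 mol kg⁻¹ atm⁻¹
pCO2 = [CO2*]/KH = 59.2×10^-6 / 2.754×10^-2 = 2.15×10^-3 atm = 2150 μatm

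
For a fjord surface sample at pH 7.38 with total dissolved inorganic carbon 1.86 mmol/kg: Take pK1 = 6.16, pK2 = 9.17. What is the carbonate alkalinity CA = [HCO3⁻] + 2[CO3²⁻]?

CA = [HCO3⁻] + 2[CO3²⁻] = (α₁ + 2α₂)·DIC
At pH 7.38: [H⁺]/K1 = 10^-1.22 = 0.060256, K2/[H⁺] = 10^-1.79 = 0.016218
α₁ = 1/(1 + 0.060256 + 0.016218) = 1/1.0765 = 0.9290; α₂ = α₁·K2/[H⁺] = 0.01507
α₁ + 2α₂ = 0.9591
CA = 0.9591 × 1.86 = 1.78 mmol/kg

CA = 1.78 mmol/kg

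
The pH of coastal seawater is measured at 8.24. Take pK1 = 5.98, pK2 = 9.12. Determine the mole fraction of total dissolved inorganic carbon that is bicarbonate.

α₁ = 1 / (1 + [H⁺]/K1 + K2/[H⁺]) = 1 / (1 + 10^-2.26 + 10^-0.88)
   = 1 / (1 + 0.0054954 + 0.13183) = 1/1.1373 = 0.8793

α₁ = 0.879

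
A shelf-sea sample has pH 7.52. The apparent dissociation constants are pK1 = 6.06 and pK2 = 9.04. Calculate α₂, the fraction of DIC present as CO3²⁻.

α₂ = 0.0284

α₂ = 1 / (1 + [H⁺]/K2 + [H⁺]²/(K1K2)) = 1 / (1 + 10^+1.52 + 10^+0.06)
   = 1 / (1 + 33.113 + 1.1482) = 1/35.261 = 0.02836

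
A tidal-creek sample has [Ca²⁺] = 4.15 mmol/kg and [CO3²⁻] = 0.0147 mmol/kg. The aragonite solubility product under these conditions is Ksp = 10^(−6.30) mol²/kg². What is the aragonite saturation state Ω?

Ω = 0.122

Ksp = 10^(−6.30) = 5.012×10^-7
Ω = [Ca²⁺][CO3²⁻]/Ksp = (4.15×10^-3)(0.0147×10^-3) / 5.012×10^-7 = 0.122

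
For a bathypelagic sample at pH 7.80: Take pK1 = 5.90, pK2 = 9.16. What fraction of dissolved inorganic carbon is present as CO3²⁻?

α₂ = 0.0413

α₂ = 1 / (1 + [H⁺]/K2 + [H⁺]²/(K1K2)) = 1 / (1 + 10^+1.36 + 10^-0.54)
   = 1 / (1 + 22.909 + 0.28840) = 1/24.197 = 0.04133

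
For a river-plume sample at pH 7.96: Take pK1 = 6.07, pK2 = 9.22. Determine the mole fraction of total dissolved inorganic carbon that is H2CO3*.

α₀ = 1 / (1 + K1/[H⁺] + K1K2/[H⁺]²) = 1 / (1 + 10^+1.89 + 10^+0.63)
   = 1 / (1 + 77.625 + 4.2658) = 1/82.891 = 0.01206

α₀ = 0.0121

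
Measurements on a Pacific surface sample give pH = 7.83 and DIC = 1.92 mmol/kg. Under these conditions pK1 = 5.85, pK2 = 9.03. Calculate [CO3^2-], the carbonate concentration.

α₂ = 1 / (1 + [H⁺]/K2 + [H⁺]²/(K1K2)) = 1 / (1 + 10^+1.20 + 10^-0.78)
   = 1 / (1 + 15.849 + 0.16596) = 1/17.015 = 0.05877
[CO3²⁻] = α₂ × DIC = 0.05877 × 1.92 = 0.113 mmol/kg

[CO3²⁻] = 0.113 mmol/kg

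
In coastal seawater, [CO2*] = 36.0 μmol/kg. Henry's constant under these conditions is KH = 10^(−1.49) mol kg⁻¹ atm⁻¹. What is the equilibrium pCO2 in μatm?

KH = 10^(−1.49) = 3.236×10^-2 mol kg⁻¹ atm⁻¹
pCO2 = [CO2*]/KH = 36.0×10^-6 / 3.236×10^-2 = 1.11×10^-3 atm = 1110 μatm

pCO2 = 1110 μatm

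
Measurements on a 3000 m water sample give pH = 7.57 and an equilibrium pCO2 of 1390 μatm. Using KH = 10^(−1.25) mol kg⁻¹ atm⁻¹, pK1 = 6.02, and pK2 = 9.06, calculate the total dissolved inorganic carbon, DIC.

DIC = 2.94 mmol/kg

[CO2*] = KH · pCO2 = 10^(−1.25) × 1390×10^-6 = 7.817×10^-5 mol/kg
α₀ = 1/(1 + K1/[H⁺] + K1K2/[H⁺]²) = 1/(1 + 10^+1.55 + 10^+0.06) = 0.02657
DIC = [CO2*]/α₀ = 7.817×10^-5 / 0.02657 = 2.94 mmol/kg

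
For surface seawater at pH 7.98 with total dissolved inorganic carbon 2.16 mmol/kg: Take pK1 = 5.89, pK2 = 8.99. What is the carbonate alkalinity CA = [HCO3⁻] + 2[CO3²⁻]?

CA = [HCO3⁻] + 2[CO3²⁻] = (α₁ + 2α₂)·DIC
At pH 7.98: [H⁺]/K1 = 10^-2.09 = 0.0081283, K2/[H⁺] = 10^-1.01 = 0.097724
α₁ = 1/(1 + 0.0081283 + 0.097724) = 1/1.1059 = 0.9043; α₂ = α₁·K2/[H⁺] = 0.08837
α₁ + 2α₂ = 1.0810
CA = 1.0810 × 2.16 = 2.34 mmol/kg

CA = 2.34 mmol/kg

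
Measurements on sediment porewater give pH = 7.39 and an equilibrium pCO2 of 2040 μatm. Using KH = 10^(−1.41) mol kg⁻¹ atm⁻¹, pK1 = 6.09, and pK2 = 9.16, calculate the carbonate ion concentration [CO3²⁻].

[CO2*] = KH · pCO2 = 10^(−1.41) × 2040×10^-6 = 7.937×10^-5 mol/kg
α₀ = 1/(1 + K1/[H⁺] + K1K2/[H⁺]²) = 1/(1 + 10^+1.30 + 10^-0.47) = 0.04697
DIC = [CO2*]/α₀ = 7.937×10^-5 / 0.04697 = 1.690 mmol/kg
[CO3²⁻] = α₂·DIC; α₂ = 0.01591, so [CO3²⁻] = 0.01591 × 1.690 = 0.0269 mmol/kg

[CO3²⁻] = 0.0269 mmol/kg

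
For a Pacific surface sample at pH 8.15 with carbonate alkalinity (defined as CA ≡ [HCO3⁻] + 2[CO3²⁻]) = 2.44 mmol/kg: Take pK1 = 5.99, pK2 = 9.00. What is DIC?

CA = [HCO3⁻] + 2[CO3²⁻] = (α₁ + 2α₂)·DIC
At pH 8.15: [H⁺]/K1 = 10^-2.16 = 0.0069183, K2/[H⁺] = 10^-0.85 = 0.14125
α₁ = 1/(1 + 0.0069183 + 0.14125) = 1/1.1482 = 0.8709; α₂ = α₁·K2/[H⁺] = 0.1230
α₁ + 2α₂ = 1.1170
DIC = CA / (α₁ + 2α₂) = 2.44 / 1.1170 = 2.18 mmol/kg

DIC = 2.18 mmol/kg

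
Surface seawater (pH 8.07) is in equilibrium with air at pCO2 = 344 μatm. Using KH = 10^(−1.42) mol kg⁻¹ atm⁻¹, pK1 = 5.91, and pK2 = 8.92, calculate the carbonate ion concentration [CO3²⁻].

[CO3²⁻] = 0.267 mmol/kg

[CO2*] = KH · pCO2 = 10^(−1.42) × 344×10^-6 = 1.308×10^-5 mol/kg
α₀ = 1/(1 + K1/[H⁺] + K1K2/[H⁺]²) = 1/(1 + 10^+2.16 + 10^+1.31) = 0.006025
DIC = [CO2*]/α₀ = 1.308×10^-5 / 0.006025 = 2.171 mmol/kg
[CO3²⁻] = α₂·DIC; α₂ = 0.1230, so [CO3²⁻] = 0.1230 × 2.171 = 0.267 mmol/kg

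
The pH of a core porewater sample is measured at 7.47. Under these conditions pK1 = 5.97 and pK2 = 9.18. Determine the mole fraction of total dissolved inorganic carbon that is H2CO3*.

α₀ = 1 / (1 + K1/[H⁺] + K1K2/[H⁺]²) = 1 / (1 + 10^+1.50 + 10^-0.21)
   = 1 / (1 + 31.623 + 0.61660) = 1/33.239 = 0.03008

α₀ = 0.0301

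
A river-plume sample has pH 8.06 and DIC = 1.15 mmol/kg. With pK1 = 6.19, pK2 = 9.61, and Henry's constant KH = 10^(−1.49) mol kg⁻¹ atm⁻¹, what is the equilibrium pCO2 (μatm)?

pCO2 = 460 μatm

α₀ = 1 / (1 + K1/[H⁺] + K1K2/[H⁺]²) = 1 / (1 + 10^+1.87 + 10^+0.32)
   = 1 / (1 + 74.131 + 2.0893) = 1/77.220 = 0.01295
[CO2*] = α₀ × DIC = 0.01295 × 1.15 = 0.01489 mmol/kg = 14.89 μmol/kg
pCO2 = [CO2*]/KH = 1.489×10^-5 / 3.236×10^-2 = 460 μatm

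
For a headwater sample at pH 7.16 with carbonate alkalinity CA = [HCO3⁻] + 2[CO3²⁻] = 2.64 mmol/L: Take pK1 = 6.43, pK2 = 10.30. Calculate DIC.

CA = [HCO3⁻] + 2[CO3²⁻] = (α₁ + 2α₂)·DIC
At pH 7.16: [H⁺]/K1 = 10^-0.73 = 0.18621, K2/[H⁺] = 10^-3.14 = 0.00072444
α₁ = 1/(1 + 0.18621 + 0.00072444) = 1/1.1869 = 0.8425; α₂ = α₁·K2/[H⁺] = 0.0006103
α₁ + 2α₂ = 0.8437
DIC = CA / (α₁ + 2α₂) = 2.64 / 0.8437 = 3.13 mmol/L

DIC = 3.13 mmol/L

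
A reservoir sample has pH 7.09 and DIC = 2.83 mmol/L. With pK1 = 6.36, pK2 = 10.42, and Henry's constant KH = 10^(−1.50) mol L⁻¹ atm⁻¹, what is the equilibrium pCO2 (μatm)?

pCO2 = 1.40×10^4 μatm

α₀ = 1 / (1 + K1/[H⁺] + K1K2/[H⁺]²) = 1 / (1 + 10^+0.73 + 10^-2.60)
   = 1 / (1 + 5.3703 + 0.0025119) = 1/6.3728 = 0.1569
[CO2*] = α₀ × DIC = 0.1569 × 2.83 = 0.4441 mmol/L
pCO2 = [CO2*]/KH = 4.441×10^-4 / 3.162×10^-2 = 1.40×10^4 μatm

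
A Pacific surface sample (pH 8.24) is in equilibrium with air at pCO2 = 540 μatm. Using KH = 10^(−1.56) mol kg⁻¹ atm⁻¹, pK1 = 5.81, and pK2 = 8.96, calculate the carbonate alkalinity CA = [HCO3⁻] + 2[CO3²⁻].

[CO2*] = KH · pCO2 = 10^(−1.56) × 540×10^-6 = 1.487×10^-5 mol/kg
α₀ = 1/(1 + K1/[H⁺] + K1K2/[H⁺]²) = 1/(1 + 10^+2.43 + 10^+1.71) = 0.003111
DIC = [CO2*]/α₀ = 1.487×10^-5 / 0.003111 = 4.781 mmol/kg
CA = (α₁ + 2α₂)·DIC = (0.8373 + 2×0.1596) × 4.781 = 5.53 mmol/kg

CA = 5.53 mmol/kg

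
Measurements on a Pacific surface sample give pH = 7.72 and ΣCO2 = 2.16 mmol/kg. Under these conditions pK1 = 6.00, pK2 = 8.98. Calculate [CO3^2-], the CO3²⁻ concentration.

α₂ = 1 / (1 + [H⁺]/K2 + [H⁺]²/(K1K2)) = 1 / (1 + 10^+1.26 + 10^-0.46)
   = 1 / (1 + 18.197 + 0.34674) = 1/19.544 = 0.05117
[CO3²⁻] = α₂ × DIC = 0.05117 × 2.16 = 0.111 mmol/kg

[CO3²⁻] = 0.111 mmol/kg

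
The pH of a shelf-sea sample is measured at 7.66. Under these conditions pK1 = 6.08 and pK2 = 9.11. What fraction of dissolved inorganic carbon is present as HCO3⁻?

α₁ = 0.942

α₁ = 1 / (1 + [H⁺]/K1 + K2/[H⁺]) = 1 / (1 + 10^-1.58 + 10^-1.45)
   = 1 / (1 + 0.026303 + 0.035481) = 1/1.0618 = 0.9418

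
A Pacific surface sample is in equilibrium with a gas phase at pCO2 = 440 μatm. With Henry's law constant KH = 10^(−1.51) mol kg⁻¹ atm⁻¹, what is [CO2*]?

KH = 10^(−1.51) = 3.090×10^-2 mol kg⁻¹ atm⁻¹
[CO2*] = KH · pCO2 = 3.090×10^-2 × 440×10^-6 atm = 1.36×10^-5 mol/kg

[CO2*] = 13.6 μmol/kg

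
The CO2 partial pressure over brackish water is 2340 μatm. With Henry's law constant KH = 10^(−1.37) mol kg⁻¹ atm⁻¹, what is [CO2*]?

KH = 10^(−1.37) = 4.266×10^-2 mol kg⁻¹ atm⁻¹
[CO2*] = KH · pCO2 = 4.266×10^-2 × 2340×10^-6 atm = 9.98×10^-5 mol/kg

[CO2*] = 99.8 μmol/kg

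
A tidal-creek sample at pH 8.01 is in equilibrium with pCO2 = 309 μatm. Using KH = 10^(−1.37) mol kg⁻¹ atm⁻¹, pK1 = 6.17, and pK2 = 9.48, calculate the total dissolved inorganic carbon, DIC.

[CO2*] = KH · pCO2 = 10^(−1.37) × 309×10^-6 = 1.318×10^-5 mol/kg
α₀ = 1/(1 + K1/[H⁺] + K1K2/[H⁺]²) = 1/(1 + 10^+1.84 + 10^+0.37) = 0.01379
DIC = [CO2*]/α₀ = 1.318×10^-5 / 0.01379 = 0.956 mmol/kg

DIC = 0.956 mmol/kg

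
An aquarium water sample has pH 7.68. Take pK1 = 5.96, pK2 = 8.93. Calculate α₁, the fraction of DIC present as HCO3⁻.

α₁ = 0.930

α₁ = 1 / (1 + [H⁺]/K1 + K2/[H⁺]) = 1 / (1 + 10^-1.72 + 10^-1.25)
   = 1 / (1 + 0.019055 + 0.056234) = 1/1.0753 = 0.9300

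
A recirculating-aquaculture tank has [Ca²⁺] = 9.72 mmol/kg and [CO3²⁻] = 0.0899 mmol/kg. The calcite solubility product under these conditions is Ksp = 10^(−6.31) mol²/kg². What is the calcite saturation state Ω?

Ω = 1.78

Ksp = 10^(−6.31) = 4.898×10^-7
Ω = [Ca²⁺][CO3²⁻]/Ksp = (9.72×10^-3)(0.0899×10^-3) / 4.898×10^-7 = 1.78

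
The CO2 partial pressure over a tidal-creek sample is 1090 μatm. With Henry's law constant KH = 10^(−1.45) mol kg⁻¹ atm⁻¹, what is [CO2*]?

KH = 10^(−1.45) = 3.548×10^-2 mol kg⁻¹ atm⁻¹
[CO2*] = KH · pCO2 = 3.548×10^-2 × 1090×10^-6 atm = 3.87×10^-5 mol/kg

[CO2*] = 38.7 μmol/kg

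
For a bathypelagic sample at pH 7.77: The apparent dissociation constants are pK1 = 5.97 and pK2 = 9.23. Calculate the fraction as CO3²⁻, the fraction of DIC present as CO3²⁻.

α₂ = 0.0330

α₂ = 1 / (1 + [H⁺]/K2 + [H⁺]²/(K1K2)) = 1 / (1 + 10^+1.46 + 10^-0.34)
   = 1 / (1 + 28.840 + 0.45709) = 1/30.297 = 0.03301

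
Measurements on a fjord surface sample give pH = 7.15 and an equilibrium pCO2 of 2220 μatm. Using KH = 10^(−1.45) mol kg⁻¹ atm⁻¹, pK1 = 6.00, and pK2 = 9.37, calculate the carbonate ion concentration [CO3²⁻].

[CO2*] = KH · pCO2 = 10^(−1.45) × 2220×10^-6 = 7.877×10^-5 mol/kg
α₀ = 1/(1 + K1/[H⁺] + K1K2/[H⁺]²) = 1/(1 + 10^+1.15 + 10^-1.07) = 0.06574
DIC = [CO2*]/α₀ = 7.877×10^-5 / 0.06574 = 1.198 mmol/kg
[CO3²⁻] = α₂·DIC; α₂ = 0.005596, so [CO3²⁻] = 0.005596 × 1.198 = 0.00670 mmol/kg = 6.70 μmol/kg

[CO3²⁻] = 6.70 μmol/kg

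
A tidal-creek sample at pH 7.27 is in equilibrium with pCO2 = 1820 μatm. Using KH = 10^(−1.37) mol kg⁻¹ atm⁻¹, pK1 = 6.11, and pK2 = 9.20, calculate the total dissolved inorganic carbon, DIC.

DIC = 1.21 mmol/kg

[CO2*] = KH · pCO2 = 10^(−1.37) × 1820×10^-6 = 7.764×10^-5 mol/kg
α₀ = 1/(1 + K1/[H⁺] + K1K2/[H⁺]²) = 1/(1 + 10^+1.16 + 10^-0.77) = 0.06400
DIC = [CO2*]/α₀ = 7.764×10^-5 / 0.06400 = 1.21 mmol/kg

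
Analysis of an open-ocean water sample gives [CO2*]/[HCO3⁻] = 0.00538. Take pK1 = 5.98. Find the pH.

From K1 = [H⁺][HCO3⁻]/[CO2*]:  pH = pK1 − log₁₀([CO2*]/[HCO3⁻])
log₁₀(0.00538) = -2.269
pH = 5.98 − (-2.269) = 8.25

pH = 8.25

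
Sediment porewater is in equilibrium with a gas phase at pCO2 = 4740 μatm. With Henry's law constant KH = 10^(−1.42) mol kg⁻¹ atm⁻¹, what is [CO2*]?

KH = 10^(−1.42) = 3.802×10^-2 mol kg⁻¹ atm⁻¹
[CO2*] = KH · pCO2 = 3.802×10^-2 × 4740×10^-6 atm = 1.80×10^-4 mol/kg

[CO2*] = 180 μmol/kg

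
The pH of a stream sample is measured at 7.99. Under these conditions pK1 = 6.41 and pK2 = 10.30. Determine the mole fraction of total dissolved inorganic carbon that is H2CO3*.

α₀ = 1 / (1 + K1/[H⁺] + K1K2/[H⁺]²) = 1 / (1 + 10^+1.58 + 10^-0.73)
   = 1 / (1 + 38.019 + 0.18621) = 1/39.205 = 0.02551

α₀ = 0.0255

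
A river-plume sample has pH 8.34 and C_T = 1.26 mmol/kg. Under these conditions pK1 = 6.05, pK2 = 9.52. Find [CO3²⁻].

[CO3²⁻] = 0.0777 mmol/kg

α₂ = 1 / (1 + [H⁺]/K2 + [H⁺]²/(K1K2)) = 1 / (1 + 10^+1.18 + 10^-1.11)
   = 1 / (1 + 15.136 + 0.077625) = 1/16.213 = 0.06168
[CO3²⁻] = α₂ × DIC = 0.06168 × 1.26 = 0.0777 mmol/kg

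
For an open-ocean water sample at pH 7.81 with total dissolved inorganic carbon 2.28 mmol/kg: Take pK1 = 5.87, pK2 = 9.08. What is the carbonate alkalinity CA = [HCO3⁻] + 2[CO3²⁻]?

CA = [HCO3⁻] + 2[CO3²⁻] = (α₁ + 2α₂)·DIC
At pH 7.81: [H⁺]/K1 = 10^-1.94 = 0.011482, K2/[H⁺] = 10^-1.27 = 0.053703
α₁ = 1/(1 + 0.011482 + 0.053703) = 1/1.0652 = 0.9388; α₂ = α₁·K2/[H⁺] = 0.05042
α₁ + 2α₂ = 1.0396
CA = 1.0396 × 2.28 = 2.37 mmol/kg

CA = 2.37 mmol/kg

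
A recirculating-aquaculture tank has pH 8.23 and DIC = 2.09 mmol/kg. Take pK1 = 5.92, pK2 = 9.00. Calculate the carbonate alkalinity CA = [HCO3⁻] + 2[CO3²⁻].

CA = 2.38 mmol/kg

CA = [HCO3⁻] + 2[CO3²⁻] = (α₁ + 2α₂)·DIC
At pH 8.23: [H⁺]/K1 = 10^-2.31 = 0.0048978, K2/[H⁺] = 10^-0.77 = 0.16982
α₁ = 1/(1 + 0.0048978 + 0.16982) = 1/1.1747 = 0.8513; α₂ = α₁·K2/[H⁺] = 0.1446
α₁ + 2α₂ = 1.1404
CA = 1.1404 × 2.09 = 2.38 mmol/kg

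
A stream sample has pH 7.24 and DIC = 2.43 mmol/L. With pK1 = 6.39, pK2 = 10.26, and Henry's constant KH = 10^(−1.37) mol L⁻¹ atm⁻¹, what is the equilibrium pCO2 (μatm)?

α₀ = 1 / (1 + K1/[H⁺] + K1K2/[H⁺]²) = 1 / (1 + 10^+0.85 + 10^-2.17)
   = 1 / (1 + 7.0795 + 0.0067608) = 1/8.0862 = 0.1237
[CO2*] = α₀ × DIC = 0.1237 × 2.43 = 0.3005 mmol/L
pCO2 = [CO2*]/KH = 3.005×10^-4 / 4.266×10^-2 = 7040 μatm

pCO2 = 7040 μatm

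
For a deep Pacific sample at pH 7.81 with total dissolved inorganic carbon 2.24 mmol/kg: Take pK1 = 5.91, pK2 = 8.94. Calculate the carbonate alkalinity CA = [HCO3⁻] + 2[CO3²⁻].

CA = [HCO3⁻] + 2[CO3²⁻] = (α₁ + 2α₂)·DIC
At pH 7.81: [H⁺]/K1 = 10^-1.90 = 0.012589, K2/[H⁺] = 10^-1.13 = 0.074131
α₁ = 1/(1 + 0.012589 + 0.074131) = 1/1.0867 = 0.9202; α₂ = α₁·K2/[H⁺] = 0.06822
α₁ + 2α₂ = 1.0566
CA = 1.0566 × 2.24 = 2.37 mmol/kg

CA = 2.37 mmol/kg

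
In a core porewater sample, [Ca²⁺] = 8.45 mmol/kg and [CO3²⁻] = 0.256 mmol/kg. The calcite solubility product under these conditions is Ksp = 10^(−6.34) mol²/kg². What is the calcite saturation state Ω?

Ksp = 10^(−6.34) = 4.571×10^-7
Ω = [Ca²⁺][CO3²⁻]/Ksp = (8.45×10^-3)(0.256×10^-3) / 4.571×10^-7 = 4.73

Ω = 4.73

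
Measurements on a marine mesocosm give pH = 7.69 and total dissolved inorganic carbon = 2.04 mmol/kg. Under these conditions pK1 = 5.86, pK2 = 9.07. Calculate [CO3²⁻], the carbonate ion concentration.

[CO3²⁻] = 0.0805 mmol/kg

α₂ = 1 / (1 + [H⁺]/K2 + [H⁺]²/(K1K2)) = 1 / (1 + 10^+1.38 + 10^-0.45)
   = 1 / (1 + 23.988 + 0.35481) = 1/25.343 = 0.03946
[CO3²⁻] = α₂ × DIC = 0.03946 × 2.04 = 0.0805 mmol/kg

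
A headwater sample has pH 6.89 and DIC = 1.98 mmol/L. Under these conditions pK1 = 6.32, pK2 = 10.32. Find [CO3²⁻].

α₂ = 1 / (1 + [H⁺]/K2 + [H⁺]²/(K1K2)) = 1 / (1 + 10^+3.43 + 10^+2.86)
   = 1 / (1 + 2691.5 + 724.44) = 1/3417.0 = 0.0002927
[CO3²⁻] = α₂ × DIC = 0.0002927 × 1.98 = 0.000579 mmol/L = 0.579 μmol/L

[CO3²⁻] = 0.579 μmol/L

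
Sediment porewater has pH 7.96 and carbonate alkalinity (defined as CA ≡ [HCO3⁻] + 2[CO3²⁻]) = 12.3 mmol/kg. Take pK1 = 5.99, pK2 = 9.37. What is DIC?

CA = [HCO3⁻] + 2[CO3²⁻] = (α₁ + 2α₂)·DIC
At pH 7.96: [H⁺]/K1 = 10^-1.97 = 0.010715, K2/[H⁺] = 10^-1.41 = 0.038905
α₁ = 1/(1 + 0.010715 + 0.038905) = 1/1.0496 = 0.9527; α₂ = α₁·K2/[H⁺] = 0.03707
α₁ + 2α₂ = 1.0269
DIC = CA / (α₁ + 2α₂) = 12.3 / 1.0269 = 12.0 mmol/kg

DIC = 12.0 mmol/kg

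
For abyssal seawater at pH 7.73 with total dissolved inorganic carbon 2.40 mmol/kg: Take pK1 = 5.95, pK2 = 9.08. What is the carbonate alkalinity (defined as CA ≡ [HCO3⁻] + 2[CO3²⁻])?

CA = [HCO3⁻] + 2[CO3²⁻] = (α₁ + 2α₂)·DIC
At pH 7.73: [H⁺]/K1 = 10^-1.78 = 0.016596, K2/[H⁺] = 10^-1.35 = 0.044668
α₁ = 1/(1 + 0.016596 + 0.044668) = 1/1.0613 = 0.9423; α₂ = α₁·K2/[H⁺] = 0.04209
α₁ + 2α₂ = 1.0265
CA = 1.0265 × 2.40 = 2.46 mmol/kg

CA = 2.46 mmol/kg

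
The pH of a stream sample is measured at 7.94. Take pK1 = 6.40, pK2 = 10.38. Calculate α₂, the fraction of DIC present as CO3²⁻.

α₂ = 0.00352

α₂ = 1 / (1 + [H⁺]/K2 + [H⁺]²/(K1K2)) = 1 / (1 + 10^+2.44 + 10^+0.90)
   = 1 / (1 + 275.42 + 7.9433) = 1/284.37 = 0.003517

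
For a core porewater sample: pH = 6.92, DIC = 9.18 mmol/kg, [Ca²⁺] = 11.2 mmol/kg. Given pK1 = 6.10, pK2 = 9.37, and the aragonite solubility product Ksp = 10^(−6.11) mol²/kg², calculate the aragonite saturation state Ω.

α₂ = 1 / (1 + [H⁺]/K2 + [H⁺]²/(K1K2)) = 1 / (1 + 10^+2.45 + 10^+1.63)
   = 1 / (1 + 281.84 + 42.658) = 1/325.50 = 0.003072
[CO3²⁻] = α₂ × DIC = 0.003072 × 9.18 = 0.02820 mmol/kg
Ksp = 10^(−6.11) = 7.762×10^-7
Ω = [Ca²⁺][CO3²⁻]/Ksp = (11.2×10^-3)(2.820×10^-5) / 7.762×10^-7 = 0.407

Ω = 0.407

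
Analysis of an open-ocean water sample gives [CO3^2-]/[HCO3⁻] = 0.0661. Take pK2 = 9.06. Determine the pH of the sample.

From K2 = [H⁺][CO3^2-]/[HCO3⁻]:  pH = pK2 + log₁₀([CO3^2-]/[HCO3⁻])
log₁₀(0.0661) = -1.180
pH = 9.06 + (-1.180) = 7.88

pH = 7.88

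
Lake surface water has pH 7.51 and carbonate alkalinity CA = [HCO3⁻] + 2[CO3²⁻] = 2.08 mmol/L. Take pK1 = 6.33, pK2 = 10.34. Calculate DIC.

CA = [HCO3⁻] + 2[CO3²⁻] = (α₁ + 2α₂)·DIC
At pH 7.51: [H⁺]/K1 = 10^-1.18 = 0.066069, K2/[H⁺] = 10^-2.83 = 0.0014791
α₁ = 1/(1 + 0.066069 + 0.0014791) = 1/1.0675 = 0.9367; α₂ = α₁·K2/[H⁺] = 0.001386
α₁ + 2α₂ = 0.9395
DIC = CA / (α₁ + 2α₂) = 2.08 / 0.9395 = 2.21 mmol/L

DIC = 2.21 mmol/L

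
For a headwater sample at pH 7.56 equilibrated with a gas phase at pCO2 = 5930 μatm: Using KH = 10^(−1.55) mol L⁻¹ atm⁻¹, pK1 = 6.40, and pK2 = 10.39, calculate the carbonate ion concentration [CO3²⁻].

[CO2*] = KH · pCO2 = 10^(−1.55) × 5930×10^-6 = 1.671×10^-4 mol/L
α₀ = 1/(1 + K1/[H⁺] + K1K2/[H⁺]²) = 1/(1 + 10^+1.16 + 10^-1.67) = 0.06462
DIC = [CO2*]/α₀ = 1.671×10^-4 / 0.06462 = 2.586 mmol/L
[CO3²⁻] = α₂·DIC; α₂ = 0.001381, so [CO3²⁻] = 0.001381 × 2.586 = 0.00357 mmol/L = 3.57 μmol/L

[CO3²⁻] = 3.57 μmol/L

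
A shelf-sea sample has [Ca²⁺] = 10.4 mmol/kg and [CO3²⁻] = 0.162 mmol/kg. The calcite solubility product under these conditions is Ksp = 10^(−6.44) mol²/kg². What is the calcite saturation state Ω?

Ksp = 10^(−6.44) = 3.631×10^-7
Ω = [Ca²⁺][CO3²⁻]/Ksp = (10.4×10^-3)(0.162×10^-3) / 3.631×10^-7 = 4.64

Ω = 4.64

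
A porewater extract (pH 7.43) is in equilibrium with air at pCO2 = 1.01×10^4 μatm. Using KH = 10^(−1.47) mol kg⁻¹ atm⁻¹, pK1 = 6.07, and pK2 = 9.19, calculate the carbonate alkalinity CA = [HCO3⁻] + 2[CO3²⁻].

[CO2*] = KH · pCO2 = 10^(−1.47) × 1.01×10^4×10^-6 = 3.422×10^-4 mol/kg
α₀ = 1/(1 + K1/[H⁺] + K1K2/[H⁺]²) = 1/(1 + 10^+1.36 + 10^-0.40) = 0.04114
DIC = [CO2*]/α₀ = 3.422×10^-4 / 0.04114 = 8.319 mmol/kg
CA = (α₁ + 2α₂)·DIC = (0.9425 + 2×0.01638) × 8.319 = 8.11 mmol/kg

CA = 8.11 mmol/kg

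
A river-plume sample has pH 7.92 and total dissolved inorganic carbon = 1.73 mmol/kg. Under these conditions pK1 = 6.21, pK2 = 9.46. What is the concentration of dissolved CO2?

[CO2*] = 0.0322 mmol/kg

α₀ = 1 / (1 + K1/[H⁺] + K1K2/[H⁺]²) = 1 / (1 + 10^+1.71 + 10^+0.17)
   = 1 / (1 + 51.286 + 1.4791) = 1/53.765 = 0.01860
[CO2*] = α₀ × DIC = 0.01860 × 1.73 = 0.0322 mmol/kg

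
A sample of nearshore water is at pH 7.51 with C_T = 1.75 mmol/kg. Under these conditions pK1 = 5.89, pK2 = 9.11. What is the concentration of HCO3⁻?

α₁ = 1 / (1 + [H⁺]/K1 + K2/[H⁺]) = 1 / (1 + 10^-1.62 + 10^-1.60)
   = 1 / (1 + 0.023988 + 0.025119) = 1/1.0491 = 0.9532
[HCO3⁻] = α₁ × DIC = 0.9532 × 1.75 = 1.67 mmol/kg

[HCO3⁻] = 1.67 mmol/kg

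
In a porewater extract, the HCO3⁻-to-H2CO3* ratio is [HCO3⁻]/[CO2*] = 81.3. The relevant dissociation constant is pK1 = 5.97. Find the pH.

pH = 7.88

From K1 = [H⁺][HCO3⁻]/[CO2*]:  pH = pK1 + log₁₀([HCO3⁻]/[CO2*])
log₁₀(81.3) = +1.910
pH = 5.97 + (+1.910) = 7.88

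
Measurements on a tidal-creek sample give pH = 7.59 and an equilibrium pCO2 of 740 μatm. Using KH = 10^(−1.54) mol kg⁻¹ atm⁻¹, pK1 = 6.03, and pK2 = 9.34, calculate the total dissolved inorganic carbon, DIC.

DIC = 0.810 mmol/kg

[CO2*] = KH · pCO2 = 10^(−1.54) × 740×10^-6 = 2.134×10^-5 mol/kg
α₀ = 1/(1 + K1/[H⁺] + K1K2/[H⁺]²) = 1/(1 + 10^+1.56 + 10^-0.19) = 0.02635
DIC = [CO2*]/α₀ = 2.134×10^-5 / 0.02635 = 0.810 mmol/kg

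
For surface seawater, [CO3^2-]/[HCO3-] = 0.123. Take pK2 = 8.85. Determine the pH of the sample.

pH = 7.94

From K2 = [H⁺][CO3^2-]/[HCO3-]:  pH = pK2 + log₁₀([CO3^2-]/[HCO3-])
log₁₀(0.123) = -0.910
pH = 8.85 + (-0.910) = 7.94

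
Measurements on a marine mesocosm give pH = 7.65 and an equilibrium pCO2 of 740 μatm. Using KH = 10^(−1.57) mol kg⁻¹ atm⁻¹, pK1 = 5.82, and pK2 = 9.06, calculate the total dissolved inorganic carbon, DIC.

[CO2*] = KH · pCO2 = 10^(−1.57) × 740×10^-6 = 1.992×10^-5 mol/kg
α₀ = 1/(1 + K1/[H⁺] + K1K2/[H⁺]²) = 1/(1 + 10^+1.83 + 10^+0.42) = 0.01404
DIC = [CO2*]/α₀ = 1.992×10^-5 / 0.01404 = 1.42 mmol/kg

DIC = 1.42 mmol/kg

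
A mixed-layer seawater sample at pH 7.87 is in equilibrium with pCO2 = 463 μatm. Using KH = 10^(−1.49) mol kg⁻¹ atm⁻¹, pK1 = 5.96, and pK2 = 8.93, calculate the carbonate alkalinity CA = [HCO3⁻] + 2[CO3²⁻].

[CO2*] = KH · pCO2 = 10^(−1.49) × 463×10^-6 = 1.498×10^-5 mol/kg
α₀ = 1/(1 + K1/[H⁺] + K1K2/[H⁺]²) = 1/(1 + 10^+1.91 + 10^+0.85) = 0.01119
DIC = [CO2*]/α₀ = 1.498×10^-5 / 0.01119 = 1.339 mmol/kg
CA = (α₁ + 2α₂)·DIC = (0.9096 + 2×0.07922) × 1.339 = 1.43 mmol/kg

CA = 1.43 mmol/kg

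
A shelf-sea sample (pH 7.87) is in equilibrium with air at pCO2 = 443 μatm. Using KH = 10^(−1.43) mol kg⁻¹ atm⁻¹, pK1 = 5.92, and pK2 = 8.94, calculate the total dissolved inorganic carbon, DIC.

[CO2*] = KH · pCO2 = 10^(−1.43) × 443×10^-6 = 1.646×10^-5 mol/kg
α₀ = 1/(1 + K1/[H⁺] + K1K2/[H⁺]²) = 1/(1 + 10^+1.95 + 10^+0.88) = 0.01023
DIC = [CO2*]/α₀ = 1.646×10^-5 / 0.01023 = 1.61 mmol/kg

DIC = 1.61 mmol/kg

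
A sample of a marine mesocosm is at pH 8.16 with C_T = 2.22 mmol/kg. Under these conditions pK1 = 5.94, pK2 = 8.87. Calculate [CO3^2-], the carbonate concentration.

[CO3²⁻] = 0.360 mmol/kg

α₂ = 1 / (1 + [H⁺]/K2 + [H⁺]²/(K1K2)) = 1 / (1 + 10^+0.71 + 10^-1.51)
   = 1 / (1 + 5.1286 + 0.030903) = 1/6.1595 = 0.1624
[CO3²⁻] = α₂ × DIC = 0.1624 × 2.22 = 0.360 mmol/kg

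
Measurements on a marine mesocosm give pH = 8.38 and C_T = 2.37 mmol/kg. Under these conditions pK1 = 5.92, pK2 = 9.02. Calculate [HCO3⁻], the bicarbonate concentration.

α₁ = 1 / (1 + [H⁺]/K1 + K2/[H⁺]) = 1 / (1 + 10^-2.46 + 10^-0.64)
   = 1 / (1 + 0.0034674 + 0.22909) = 1/1.2326 = 0.8113
[HCO3⁻] = α₁ × DIC = 0.8113 × 2.37 = 1.92 mmol/kg

[HCO3⁻] = 1.92 mmol/kg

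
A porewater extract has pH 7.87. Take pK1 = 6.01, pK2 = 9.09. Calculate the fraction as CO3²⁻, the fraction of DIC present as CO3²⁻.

α₂ = 1 / (1 + [H⁺]/K2 + [H⁺]²/(K1K2)) = 1 / (1 + 10^+1.22 + 10^-0.64)
   = 1 / (1 + 16.596 + 0.22909) = 1/17.825 = 0.05610

α₂ = 0.0561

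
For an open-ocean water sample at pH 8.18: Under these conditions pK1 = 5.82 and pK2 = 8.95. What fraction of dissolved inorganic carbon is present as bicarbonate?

α₁ = 1 / (1 + [H⁺]/K1 + K2/[H⁺]) = 1 / (1 + 10^-2.36 + 10^-0.77)
   = 1 / (1 + 0.0043652 + 0.16982) = 1/1.1742 = 0.8517

α₁ = 0.852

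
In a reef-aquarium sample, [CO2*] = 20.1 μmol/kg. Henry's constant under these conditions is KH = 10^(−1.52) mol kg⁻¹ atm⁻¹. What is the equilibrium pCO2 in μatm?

KH = 10^(−1.52) = 3.020×10^-2 mol kg⁻¹ atm⁻¹
pCO2 = [CO2*]/KH = 20.1×10^-6 / 3.020×10^-2 = 6.66×10^-4 atm = 666 μatm

pCO2 = 666 μatm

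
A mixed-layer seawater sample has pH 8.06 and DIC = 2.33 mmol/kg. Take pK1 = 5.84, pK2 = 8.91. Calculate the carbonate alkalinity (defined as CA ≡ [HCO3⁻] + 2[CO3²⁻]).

CA = 2.60 mmol/kg

CA = [HCO3⁻] + 2[CO3²⁻] = (α₁ + 2α₂)·DIC
At pH 8.06: [H⁺]/K1 = 10^-2.22 = 0.0060256, K2/[H⁺] = 10^-0.85 = 0.14125
α₁ = 1/(1 + 0.0060256 + 0.14125) = 1/1.1473 = 0.8716; α₂ = α₁·K2/[H⁺] = 0.1231
α₁ + 2α₂ = 1.1179
CA = 1.1179 × 2.33 = 2.60 mmol/kg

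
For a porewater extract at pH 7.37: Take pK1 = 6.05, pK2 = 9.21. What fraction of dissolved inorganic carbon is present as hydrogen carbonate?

α₁ = 1 / (1 + [H⁺]/K1 + K2/[H⁺]) = 1 / (1 + 10^-1.32 + 10^-1.84)
   = 1 / (1 + 0.047863 + 0.014454) = 1/1.0623 = 0.9413

α₁ = 0.941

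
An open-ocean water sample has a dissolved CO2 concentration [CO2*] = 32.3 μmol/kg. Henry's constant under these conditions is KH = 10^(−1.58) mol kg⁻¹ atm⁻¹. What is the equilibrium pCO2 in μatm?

KH = 10^(−1.58) = 2.630×10^-2 mol kg⁻¹ atm⁻¹
pCO2 = [CO2*]/KH = 32.3×10^-6 / 2.630×10^-2 = 1.23×10^-3 atm = 1230 μatm

pCO2 = 1230 μatm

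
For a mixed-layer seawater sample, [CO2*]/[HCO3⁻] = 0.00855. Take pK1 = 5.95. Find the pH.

pH = 8.02

From K1 = [H⁺][HCO3⁻]/[CO2*]:  pH = pK1 − log₁₀([CO2*]/[HCO3⁻])
log₁₀(0.00855) = -2.068
pH = 5.95 − (-2.068) = 8.02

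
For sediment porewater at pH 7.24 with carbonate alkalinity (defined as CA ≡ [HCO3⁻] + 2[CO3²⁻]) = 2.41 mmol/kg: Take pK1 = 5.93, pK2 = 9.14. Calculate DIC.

CA = [HCO3⁻] + 2[CO3²⁻] = (α₁ + 2α₂)·DIC
At pH 7.24: [H⁺]/K1 = 10^-1.31 = 0.048978, K2/[H⁺] = 10^-1.90 = 0.012589
α₁ = 1/(1 + 0.048978 + 0.012589) = 1/1.0616 = 0.9420; α₂ = α₁·K2/[H⁺] = 0.01186
α₁ + 2α₂ = 0.9657
DIC = CA / (α₁ + 2α₂) = 2.41 / 0.9657 = 2.50 mmol/kg

DIC = 2.50 mmol/kg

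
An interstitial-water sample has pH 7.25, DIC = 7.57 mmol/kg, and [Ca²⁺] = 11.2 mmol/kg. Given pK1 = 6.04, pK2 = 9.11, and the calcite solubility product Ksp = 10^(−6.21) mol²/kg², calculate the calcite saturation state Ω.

α₂ = 1 / (1 + [H⁺]/K2 + [H⁺]²/(K1K2)) = 1 / (1 + 10^+1.86 + 10^+0.65)
   = 1 / (1 + 72.444 + 4.4668) = 1/77.910 = 0.01284
[CO3²⁻] = α₂ × DIC = 0.01284 × 7.57 = 0.09716 mmol/kg
Ksp = 10^(−6.21) = 6.166×10^-7
Ω = [Ca²⁺][CO3²⁻]/Ksp = (11.2×10^-3)(9.716×10^-5) / 6.166×10^-7 = 1.76

Ω = 1.76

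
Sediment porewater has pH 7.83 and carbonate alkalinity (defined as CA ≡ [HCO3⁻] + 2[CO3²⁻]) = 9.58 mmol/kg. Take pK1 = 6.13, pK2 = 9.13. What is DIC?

CA = [HCO3⁻] + 2[CO3²⁻] = (α₁ + 2α₂)·DIC
At pH 7.83: [H⁺]/K1 = 10^-1.70 = 0.019953, K2/[H⁺] = 10^-1.30 = 0.050119
α₁ = 1/(1 + 0.019953 + 0.050119) = 1/1.0701 = 0.9345; α₂ = α₁·K2/[H⁺] = 0.04684
α₁ + 2α₂ = 1.0282
DIC = CA / (α₁ + 2α₂) = 9.58 / 1.0282 = 9.32 mmol/kg

DIC = 9.32 mmol/kg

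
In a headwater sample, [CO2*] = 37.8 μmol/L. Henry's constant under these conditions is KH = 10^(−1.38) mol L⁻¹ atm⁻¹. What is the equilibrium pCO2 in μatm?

KH = 10^(−1.38) = 4.169×10^-2 mol L⁻¹ atm⁻¹
pCO2 = [CO2*]/KH = 37.8×10^-6 / 4.169×10^-2 = 9.07×10^-4 atm = 907 μatm

pCO2 = 907 μatm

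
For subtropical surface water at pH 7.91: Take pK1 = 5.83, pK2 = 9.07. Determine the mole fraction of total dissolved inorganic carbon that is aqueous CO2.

α₀ = 0.00772

α₀ = 1 / (1 + K1/[H⁺] + K1K2/[H⁺]²) = 1 / (1 + 10^+2.08 + 10^+0.92)
   = 1 / (1 + 120.23 + 8.3176) = 1/129.54 = 0.007719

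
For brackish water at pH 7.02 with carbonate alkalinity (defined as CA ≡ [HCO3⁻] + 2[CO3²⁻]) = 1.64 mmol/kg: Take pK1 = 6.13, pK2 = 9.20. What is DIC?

CA = [HCO3⁻] + 2[CO3²⁻] = (α₁ + 2α₂)·DIC
At pH 7.02: [H⁺]/K1 = 10^-0.89 = 0.12882, K2/[H⁺] = 10^-2.18 = 0.0066069
α₁ = 1/(1 + 0.12882 + 0.0066069) = 1/1.1354 = 0.8807; α₂ = α₁·K2/[H⁺] = 0.005819
α₁ + 2α₂ = 0.8924
DIC = CA / (α₁ + 2α₂) = 1.64 / 0.8924 = 1.84 mmol/kg

DIC = 1.84 mmol/kg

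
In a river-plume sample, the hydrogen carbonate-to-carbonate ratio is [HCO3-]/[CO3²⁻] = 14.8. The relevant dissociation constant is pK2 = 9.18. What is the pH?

pH = 8.01

From K2 = [H⁺][CO3²⁻]/[HCO3-]:  pH = pK2 − log₁₀([HCO3-]/[CO3²⁻])
log₁₀(14.8) = +1.170
pH = 9.18 − (+1.170) = 8.01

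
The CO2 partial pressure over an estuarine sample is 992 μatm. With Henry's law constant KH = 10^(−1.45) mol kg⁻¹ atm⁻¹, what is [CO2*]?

[CO2*] = 35.2 μmol/kg

KH = 10^(−1.45) = 3.548×10^-2 mol kg⁻¹ atm⁻¹
[CO2*] = KH · pCO2 = 3.548×10^-2 × 992×10^-6 atm = 3.52×10^-5 mol/kg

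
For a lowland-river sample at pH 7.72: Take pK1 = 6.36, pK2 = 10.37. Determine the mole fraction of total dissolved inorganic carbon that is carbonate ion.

α₂ = 1 / (1 + [H⁺]/K2 + [H⁺]²/(K1K2)) = 1 / (1 + 10^+2.65 + 10^+1.29)
   = 1 / (1 + 446.68 + 19.498) = 1/467.18 = 0.002140

α₂ = 0.00214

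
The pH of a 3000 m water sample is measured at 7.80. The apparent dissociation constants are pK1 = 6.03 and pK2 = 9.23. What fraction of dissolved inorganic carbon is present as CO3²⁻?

α₂ = 0.0352

α₂ = 1 / (1 + [H⁺]/K2 + [H⁺]²/(K1K2)) = 1 / (1 + 10^+1.43 + 10^-0.34)
   = 1 / (1 + 26.915 + 0.45709) = 1/28.372 = 0.03525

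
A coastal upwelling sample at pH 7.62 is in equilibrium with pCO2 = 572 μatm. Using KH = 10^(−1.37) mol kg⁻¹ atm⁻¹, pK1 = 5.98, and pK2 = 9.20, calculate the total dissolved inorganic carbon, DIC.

DIC = 1.12 mmol/kg

[CO2*] = KH · pCO2 = 10^(−1.37) × 572×10^-6 = 2.440×10^-5 mol/kg
α₀ = 1/(1 + K1/[H⁺] + K1K2/[H⁺]²) = 1/(1 + 10^+1.64 + 10^+0.06) = 0.02183
DIC = [CO2*]/α₀ = 2.440×10^-5 / 0.02183 = 1.12 mmol/kg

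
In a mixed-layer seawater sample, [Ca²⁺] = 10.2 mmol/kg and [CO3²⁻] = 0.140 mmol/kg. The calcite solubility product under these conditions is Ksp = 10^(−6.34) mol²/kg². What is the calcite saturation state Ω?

Ksp = 10^(−6.34) = 4.571×10^-7
Ω = [Ca²⁺][CO3²⁻]/Ksp = (10.2×10^-3)(0.140×10^-3) / 4.571×10^-7 = 3.12

Ω = 3.12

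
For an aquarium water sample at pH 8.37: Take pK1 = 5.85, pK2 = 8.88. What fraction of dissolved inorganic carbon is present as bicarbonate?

α₁ = 0.762

α₁ = 1 / (1 + [H⁺]/K1 + K2/[H⁺]) = 1 / (1 + 10^-2.52 + 10^-0.51)
   = 1 / (1 + 0.0030200 + 0.30903) = 1/1.3120 = 0.7622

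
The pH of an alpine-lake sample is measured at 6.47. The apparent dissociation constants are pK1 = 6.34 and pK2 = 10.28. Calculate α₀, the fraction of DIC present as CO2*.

α₀ = 1 / (1 + K1/[H⁺] + K1K2/[H⁺]²) = 1 / (1 + 10^+0.13 + 10^-3.68)
   = 1 / (1 + 1.3490 + 0.00020893) = 1/2.3492 = 0.4257

α₀ = 0.426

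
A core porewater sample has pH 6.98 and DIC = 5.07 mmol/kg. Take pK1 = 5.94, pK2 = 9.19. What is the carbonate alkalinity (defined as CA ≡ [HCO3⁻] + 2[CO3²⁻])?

CA = [HCO3⁻] + 2[CO3²⁻] = (α₁ + 2α₂)·DIC
At pH 6.98: [H⁺]/K1 = 10^-1.04 = 0.091201, K2/[H⁺] = 10^-2.21 = 0.0061660
α₁ = 1/(1 + 0.091201 + 0.0061660) = 1/1.0974 = 0.9113; α₂ = α₁·K2/[H⁺] = 0.005619
α₁ + 2α₂ = 0.9225
CA = 0.9225 × 5.07 = 4.68 mmol/kg

CA = 4.68 mmol/kg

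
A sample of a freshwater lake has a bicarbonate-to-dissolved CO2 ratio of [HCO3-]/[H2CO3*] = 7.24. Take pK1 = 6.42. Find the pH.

From K1 = [H⁺][HCO3-]/[H2CO3*]:  pH = pK1 + log₁₀([HCO3-]/[H2CO3*])
log₁₀(7.24) = +0.860
pH = 6.42 + (+0.860) = 7.28

pH = 7.28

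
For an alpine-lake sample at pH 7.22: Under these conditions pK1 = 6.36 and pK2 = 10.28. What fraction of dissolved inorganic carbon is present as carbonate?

α₂ = 1 / (1 + [H⁺]/K2 + [H⁺]²/(K1K2)) = 1 / (1 + 10^+3.06 + 10^+2.20)
   = 1 / (1 + 1148.2 + 158.49) = 1/1307.6 = 0.0007647

α₂ = 0.000765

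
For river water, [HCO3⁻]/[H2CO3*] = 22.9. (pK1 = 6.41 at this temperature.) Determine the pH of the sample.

From K1 = [H⁺][HCO3⁻]/[H2CO3*]:  pH = pK1 + log₁₀([HCO3⁻]/[H2CO3*])
log₁₀(22.9) = +1.360
pH = 6.41 + (+1.360) = 7.77

pH = 7.77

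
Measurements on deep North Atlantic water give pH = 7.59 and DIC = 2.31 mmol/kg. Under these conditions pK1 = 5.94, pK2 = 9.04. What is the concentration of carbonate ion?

[CO3²⁻] = 0.0775 mmol/kg

α₂ = 1 / (1 + [H⁺]/K2 + [H⁺]²/(K1K2)) = 1 / (1 + 10^+1.45 + 10^-0.20)
   = 1 / (1 + 28.184 + 0.63096) = 1/29.815 = 0.03354
[CO3²⁻] = α₂ × DIC = 0.03354 × 2.31 = 0.0775 mmol/kg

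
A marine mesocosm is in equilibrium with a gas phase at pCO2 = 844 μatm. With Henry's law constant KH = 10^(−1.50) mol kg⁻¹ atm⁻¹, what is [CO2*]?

[CO2*] = 26.7 μmol/kg

KH = 10^(−1.50) = 3.162×10^-2 mol kg⁻¹ atm⁻¹
[CO2*] = KH · pCO2 = 3.162×10^-2 × 844×10^-6 atm = 2.67×10^-5 mol/kg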